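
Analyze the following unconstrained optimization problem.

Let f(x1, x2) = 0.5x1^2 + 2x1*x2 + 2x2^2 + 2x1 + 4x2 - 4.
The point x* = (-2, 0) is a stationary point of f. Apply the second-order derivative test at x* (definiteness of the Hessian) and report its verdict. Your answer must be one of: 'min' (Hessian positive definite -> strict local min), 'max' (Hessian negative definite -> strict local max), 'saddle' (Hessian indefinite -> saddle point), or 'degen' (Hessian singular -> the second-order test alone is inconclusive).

Compute the Hessian H = grad^2 f:
  H = [[1, 2], [2, 4]]
Verify stationarity: grad f(x*) = H x* + g = (0, 0).
Eigenvalues of H: 0, 5.
H has a zero eigenvalue (singular; positive semidefinite but not definite), so H is neither positive definite, negative definite, nor indefinite. The second-order test alone is inconclusive -> degen.
(Indeed, f is constant along the null direction of H through x*, so x* is not a strict local extremum.)

degen


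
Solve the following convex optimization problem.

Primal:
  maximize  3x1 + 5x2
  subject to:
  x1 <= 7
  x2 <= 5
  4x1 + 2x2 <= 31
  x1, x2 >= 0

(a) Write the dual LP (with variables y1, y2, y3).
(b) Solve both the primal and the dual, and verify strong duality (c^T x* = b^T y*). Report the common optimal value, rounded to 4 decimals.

The standard primal-dual pair for 'max c^T x s.t. A x <= b, x >= 0' is:
  Dual:  min b^T y  s.t.  A^T y >= c,  y >= 0.

So the dual LP is:
  minimize  7y1 + 5y2 + 31y3
  subject to:
    y1 + 4y3 >= 3
    y2 + 2y3 >= 5
    y1, y2, y3 >= 0

Solving the primal: x* = (5.25, 5).
  primal value c^T x* = 40.75.
Solving the dual: y* = (0, 3.5, 0.75).
  dual value b^T y* = 40.75.
Strong duality: c^T x* = b^T y*. Confirmed.

40.75


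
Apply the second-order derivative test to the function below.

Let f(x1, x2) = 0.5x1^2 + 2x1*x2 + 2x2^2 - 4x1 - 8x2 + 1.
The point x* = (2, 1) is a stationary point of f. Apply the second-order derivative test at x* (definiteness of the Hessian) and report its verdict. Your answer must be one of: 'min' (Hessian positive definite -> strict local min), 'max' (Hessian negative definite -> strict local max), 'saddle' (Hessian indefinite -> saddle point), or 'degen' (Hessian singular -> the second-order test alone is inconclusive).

Compute the Hessian H = grad^2 f:
  H = [[1, 2], [2, 4]]
Verify stationarity: grad f(x*) = H x* + g = (0, 0).
Eigenvalues of H: 0, 5.
H has a zero eigenvalue (singular; positive semidefinite but not definite), so H is neither positive definite, negative definite, nor indefinite. The second-order test alone is inconclusive -> degen.
(Indeed, f is constant along the null direction of H through x*, so x* is not a strict local extremum.)

degen


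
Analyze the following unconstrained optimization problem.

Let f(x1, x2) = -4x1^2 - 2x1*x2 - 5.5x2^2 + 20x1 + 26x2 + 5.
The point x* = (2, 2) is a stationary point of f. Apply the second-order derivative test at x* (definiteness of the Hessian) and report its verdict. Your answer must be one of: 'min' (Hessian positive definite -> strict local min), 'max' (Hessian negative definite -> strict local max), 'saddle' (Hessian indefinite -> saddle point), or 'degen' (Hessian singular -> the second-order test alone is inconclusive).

Compute the Hessian H = grad^2 f:
  H = [[-8, -2], [-2, -11]]
Verify stationarity: grad f(x*) = H x* + g = (0, 0).
Eigenvalues of H: -12, -7.
Both eigenvalues < 0, so H is negative definite -> x* is a strict local max.

max


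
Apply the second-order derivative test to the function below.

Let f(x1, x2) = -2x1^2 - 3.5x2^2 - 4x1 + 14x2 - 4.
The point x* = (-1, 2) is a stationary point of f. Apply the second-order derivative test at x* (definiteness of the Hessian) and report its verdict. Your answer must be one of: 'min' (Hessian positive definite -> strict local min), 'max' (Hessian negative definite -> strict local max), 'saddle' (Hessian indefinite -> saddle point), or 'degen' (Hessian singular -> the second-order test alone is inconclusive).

Compute the Hessian H = grad^2 f:
  H = [[-4, 0], [0, -7]]
Verify stationarity: grad f(x*) = H x* + g = (0, 0).
Eigenvalues of H: -7, -4.
Both eigenvalues < 0, so H is negative definite -> x* is a strict local max.

max


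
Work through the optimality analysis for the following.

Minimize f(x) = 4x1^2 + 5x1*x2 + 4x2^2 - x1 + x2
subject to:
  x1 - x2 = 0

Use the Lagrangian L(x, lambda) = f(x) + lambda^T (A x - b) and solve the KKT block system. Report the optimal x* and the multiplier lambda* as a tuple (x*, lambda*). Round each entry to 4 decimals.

Form the Lagrangian:
  L(x, lambda) = (1/2) x^T Q x + c^T x + lambda^T (A x - b)
Stationarity (grad_x L = 0): Q x + c + A^T lambda = 0.
Primal feasibility: A x = b.

This gives the KKT block system:
  [ Q   A^T ] [ x     ]   [-c ]
  [ A    0  ] [ lambda ] = [ b ]

Solving the linear system:
  x*      = (0, 0)
  lambda* = (1)
  f(x*)   = 0

x* = (0, 0), lambda* = (1)


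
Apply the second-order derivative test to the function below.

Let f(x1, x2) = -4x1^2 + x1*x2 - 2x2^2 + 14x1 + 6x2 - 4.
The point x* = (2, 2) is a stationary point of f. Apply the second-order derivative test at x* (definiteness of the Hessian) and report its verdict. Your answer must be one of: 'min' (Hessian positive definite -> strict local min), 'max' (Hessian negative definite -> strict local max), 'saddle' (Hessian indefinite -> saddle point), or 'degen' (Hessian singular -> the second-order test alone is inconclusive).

Compute the Hessian H = grad^2 f:
  H = [[-8, 1], [1, -4]]
Verify stationarity: grad f(x*) = H x* + g = (0, 0).
Eigenvalues of H: -8.2361, -3.7639.
Both eigenvalues < 0, so H is negative definite -> x* is a strict local max.

max


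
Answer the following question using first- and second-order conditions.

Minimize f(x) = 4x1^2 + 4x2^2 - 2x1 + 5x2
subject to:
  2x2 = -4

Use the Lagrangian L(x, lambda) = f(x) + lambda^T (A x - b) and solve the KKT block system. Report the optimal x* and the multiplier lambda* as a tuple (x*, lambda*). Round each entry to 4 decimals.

Form the Lagrangian:
  L(x, lambda) = (1/2) x^T Q x + c^T x + lambda^T (A x - b)
Stationarity (grad_x L = 0): Q x + c + A^T lambda = 0.
Primal feasibility: A x = b.

This gives the KKT block system:
  [ Q   A^T ] [ x     ]   [-c ]
  [ A    0  ] [ lambda ] = [ b ]

Solving the linear system:
  x*      = (0.25, -2)
  lambda* = (5.5)
  f(x*)   = 5.75

x* = (0.25, -2), lambda* = (5.5)


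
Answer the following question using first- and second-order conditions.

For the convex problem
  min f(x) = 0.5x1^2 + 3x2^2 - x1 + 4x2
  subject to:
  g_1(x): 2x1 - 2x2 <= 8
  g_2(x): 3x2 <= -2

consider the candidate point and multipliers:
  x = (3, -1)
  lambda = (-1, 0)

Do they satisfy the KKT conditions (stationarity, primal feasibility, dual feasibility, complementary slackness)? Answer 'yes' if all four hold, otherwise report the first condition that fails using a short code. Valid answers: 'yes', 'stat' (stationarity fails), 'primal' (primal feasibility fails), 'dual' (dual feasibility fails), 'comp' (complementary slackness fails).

Gradient of f: grad f(x) = Q x + c = (2, -2)
Constraint values g_i(x) = a_i^T x - b_i:
  g_1((3, -1)) = 0
  g_2((3, -1)) = -1
Stationarity residual: grad f(x) + sum_i lambda_i a_i = (0, 0)
  -> stationarity OK
Primal feasibility (all g_i <= 0): OK
Dual feasibility (all lambda_i >= 0): FAILS
Complementary slackness (lambda_i * g_i(x) = 0 for all i): OK

Verdict: the first failing condition is dual_feasibility -> dual.

dual


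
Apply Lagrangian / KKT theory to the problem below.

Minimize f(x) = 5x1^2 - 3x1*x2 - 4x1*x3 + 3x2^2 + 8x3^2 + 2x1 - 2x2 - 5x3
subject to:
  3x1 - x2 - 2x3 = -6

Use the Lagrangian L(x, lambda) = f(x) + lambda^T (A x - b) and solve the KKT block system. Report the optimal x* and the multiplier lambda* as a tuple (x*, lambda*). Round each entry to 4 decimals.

Form the Lagrangian:
  L(x, lambda) = (1/2) x^T Q x + c^T x + lambda^T (A x - b)
Stationarity (grad_x L = 0): Q x + c + A^T lambda = 0.
Primal feasibility: A x = b.

This gives the KKT block system:
  [ Q   A^T ] [ x     ]   [-c ]
  [ A    0  ] [ lambda ] = [ b ]

Solving the linear system:
  x*      = (-1.4006, 0.5292, 0.6345)
  lambda* = (5.3772)
  f(x*)   = 12.6155

x* = (-1.4006, 0.5292, 0.6345), lambda* = (5.3772)


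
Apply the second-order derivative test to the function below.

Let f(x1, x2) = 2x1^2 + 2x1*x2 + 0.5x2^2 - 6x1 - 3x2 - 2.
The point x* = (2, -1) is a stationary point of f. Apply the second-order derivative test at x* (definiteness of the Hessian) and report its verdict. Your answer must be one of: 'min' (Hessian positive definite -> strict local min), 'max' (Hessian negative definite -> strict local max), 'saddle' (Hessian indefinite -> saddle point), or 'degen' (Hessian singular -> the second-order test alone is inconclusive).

Compute the Hessian H = grad^2 f:
  H = [[4, 2], [2, 1]]
Verify stationarity: grad f(x*) = H x* + g = (0, 0).
Eigenvalues of H: 0, 5.
H has a zero eigenvalue (singular; positive semidefinite but not definite), so H is neither positive definite, negative definite, nor indefinite. The second-order test alone is inconclusive -> degen.
(Indeed, f is constant along the null direction of H through x*, so x* is not a strict local extremum.)

degen


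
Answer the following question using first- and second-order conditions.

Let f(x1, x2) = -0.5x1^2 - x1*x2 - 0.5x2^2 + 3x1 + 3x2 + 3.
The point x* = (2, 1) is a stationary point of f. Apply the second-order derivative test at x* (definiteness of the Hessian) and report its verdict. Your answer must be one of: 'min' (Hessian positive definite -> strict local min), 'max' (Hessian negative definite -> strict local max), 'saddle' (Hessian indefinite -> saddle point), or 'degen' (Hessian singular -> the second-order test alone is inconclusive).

Compute the Hessian H = grad^2 f:
  H = [[-1, -1], [-1, -1]]
Verify stationarity: grad f(x*) = H x* + g = (0, 0).
Eigenvalues of H: -2, 0.
H has a zero eigenvalue (singular; negative semidefinite but not definite), so H is neither positive definite, negative definite, nor indefinite. The second-order test alone is inconclusive -> degen.
(Indeed, f is constant along the null direction of H through x*, so x* is not a strict local extremum.)

degen


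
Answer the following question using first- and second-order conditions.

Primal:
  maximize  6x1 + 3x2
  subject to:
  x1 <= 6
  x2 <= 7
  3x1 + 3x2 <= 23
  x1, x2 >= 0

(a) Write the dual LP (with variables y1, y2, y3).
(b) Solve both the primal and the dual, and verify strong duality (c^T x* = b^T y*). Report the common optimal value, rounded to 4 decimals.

The standard primal-dual pair for 'max c^T x s.t. A x <= b, x >= 0' is:
  Dual:  min b^T y  s.t.  A^T y >= c,  y >= 0.

So the dual LP is:
  minimize  6y1 + 7y2 + 23y3
  subject to:
    y1 + 3y3 >= 6
    y2 + 3y3 >= 3
    y1, y2, y3 >= 0

Solving the primal: x* = (6, 1.6667).
  primal value c^T x* = 41.
Solving the dual: y* = (3, 0, 1).
  dual value b^T y* = 41.
Strong duality: c^T x* = b^T y*. Confirmed.

41


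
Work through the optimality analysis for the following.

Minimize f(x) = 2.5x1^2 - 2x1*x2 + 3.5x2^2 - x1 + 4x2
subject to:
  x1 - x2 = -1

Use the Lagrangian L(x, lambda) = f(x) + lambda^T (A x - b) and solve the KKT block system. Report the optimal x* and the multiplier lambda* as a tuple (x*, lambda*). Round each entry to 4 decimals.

Form the Lagrangian:
  L(x, lambda) = (1/2) x^T Q x + c^T x + lambda^T (A x - b)
Stationarity (grad_x L = 0): Q x + c + A^T lambda = 0.
Primal feasibility: A x = b.

This gives the KKT block system:
  [ Q   A^T ] [ x     ]   [-c ]
  [ A    0  ] [ lambda ] = [ b ]

Solving the linear system:
  x*      = (-1, 0)
  lambda* = (6)
  f(x*)   = 3.5

x* = (-1, 0), lambda* = (6)


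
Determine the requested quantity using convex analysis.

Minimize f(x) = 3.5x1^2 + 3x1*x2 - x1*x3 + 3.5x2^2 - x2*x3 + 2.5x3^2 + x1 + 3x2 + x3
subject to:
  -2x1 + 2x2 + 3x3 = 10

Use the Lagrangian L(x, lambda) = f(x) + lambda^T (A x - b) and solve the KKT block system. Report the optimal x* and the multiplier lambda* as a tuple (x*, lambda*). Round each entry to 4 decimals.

Form the Lagrangian:
  L(x, lambda) = (1/2) x^T Q x + c^T x + lambda^T (A x - b)
Stationarity (grad_x L = 0): Q x + c + A^T lambda = 0.
Primal feasibility: A x = b.

This gives the KKT block system:
  [ Q   A^T ] [ x     ]   [-c ]
  [ A    0  ] [ lambda ] = [ b ]

Solving the linear system:
  x*      = (-1.3199, 1.2446, 1.6237)
  lambda* = (-3.0645)
  f(x*)   = 17.3414

x* = (-1.3199, 1.2446, 1.6237), lambda* = (-3.0645)


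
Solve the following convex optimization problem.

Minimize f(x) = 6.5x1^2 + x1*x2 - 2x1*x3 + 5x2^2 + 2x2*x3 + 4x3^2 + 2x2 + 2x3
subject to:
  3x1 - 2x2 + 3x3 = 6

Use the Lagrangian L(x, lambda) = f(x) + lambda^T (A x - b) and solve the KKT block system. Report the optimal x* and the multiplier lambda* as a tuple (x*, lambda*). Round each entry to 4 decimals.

Form the Lagrangian:
  L(x, lambda) = (1/2) x^T Q x + c^T x + lambda^T (A x - b)
Stationarity (grad_x L = 0): Q x + c + A^T lambda = 0.
Primal feasibility: A x = b.

This gives the KKT block system:
  [ Q   A^T ] [ x     ]   [-c ]
  [ A    0  ] [ lambda ] = [ b ]

Solving the linear system:
  x*      = (0.6312, -0.8113, 0.8279)
  lambda* = (-1.9128)
  f(x*)   = 5.7552

x* = (0.6312, -0.8113, 0.8279), lambda* = (-1.9128)


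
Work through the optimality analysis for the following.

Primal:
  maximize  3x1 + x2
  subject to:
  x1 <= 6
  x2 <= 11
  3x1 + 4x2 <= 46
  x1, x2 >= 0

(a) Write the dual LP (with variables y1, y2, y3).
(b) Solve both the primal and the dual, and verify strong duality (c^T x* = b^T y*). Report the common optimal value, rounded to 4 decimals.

The standard primal-dual pair for 'max c^T x s.t. A x <= b, x >= 0' is:
  Dual:  min b^T y  s.t.  A^T y >= c,  y >= 0.

So the dual LP is:
  minimize  6y1 + 11y2 + 46y3
  subject to:
    y1 + 3y3 >= 3
    y2 + 4y3 >= 1
    y1, y2, y3 >= 0

Solving the primal: x* = (6, 7).
  primal value c^T x* = 25.
Solving the dual: y* = (2.25, 0, 0.25).
  dual value b^T y* = 25.
Strong duality: c^T x* = b^T y*. Confirmed.

25


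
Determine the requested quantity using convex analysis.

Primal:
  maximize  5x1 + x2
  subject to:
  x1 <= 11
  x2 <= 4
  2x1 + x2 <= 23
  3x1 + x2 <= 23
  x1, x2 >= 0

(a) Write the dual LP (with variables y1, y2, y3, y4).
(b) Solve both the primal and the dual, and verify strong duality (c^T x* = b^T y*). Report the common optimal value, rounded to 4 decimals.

The standard primal-dual pair for 'max c^T x s.t. A x <= b, x >= 0' is:
  Dual:  min b^T y  s.t.  A^T y >= c,  y >= 0.

So the dual LP is:
  minimize  11y1 + 4y2 + 23y3 + 23y4
  subject to:
    y1 + 2y3 + 3y4 >= 5
    y2 + y3 + y4 >= 1
    y1, y2, y3, y4 >= 0

Solving the primal: x* = (7.6667, 0).
  primal value c^T x* = 38.3333.
Solving the dual: y* = (0, 0, 0, 1.6667).
  dual value b^T y* = 38.3333.
Strong duality: c^T x* = b^T y*. Confirmed.

38.3333


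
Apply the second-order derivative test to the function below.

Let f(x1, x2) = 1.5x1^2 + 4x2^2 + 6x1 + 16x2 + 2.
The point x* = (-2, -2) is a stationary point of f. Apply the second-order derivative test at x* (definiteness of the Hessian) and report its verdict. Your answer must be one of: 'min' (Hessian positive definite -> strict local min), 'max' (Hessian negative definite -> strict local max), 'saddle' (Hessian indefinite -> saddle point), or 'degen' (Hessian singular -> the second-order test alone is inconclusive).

Compute the Hessian H = grad^2 f:
  H = [[3, 0], [0, 8]]
Verify stationarity: grad f(x*) = H x* + g = (0, 0).
Eigenvalues of H: 3, 8.
Both eigenvalues > 0, so H is positive definite -> x* is a strict local min.

min


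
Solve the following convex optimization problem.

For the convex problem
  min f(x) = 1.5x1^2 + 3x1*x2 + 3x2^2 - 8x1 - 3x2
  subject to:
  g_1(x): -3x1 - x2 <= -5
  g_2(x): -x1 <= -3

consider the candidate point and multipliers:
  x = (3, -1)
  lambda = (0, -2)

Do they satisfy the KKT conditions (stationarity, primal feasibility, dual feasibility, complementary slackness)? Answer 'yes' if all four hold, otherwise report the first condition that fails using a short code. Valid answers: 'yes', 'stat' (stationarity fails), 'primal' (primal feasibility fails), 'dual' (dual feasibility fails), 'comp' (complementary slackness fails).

Gradient of f: grad f(x) = Q x + c = (-2, 0)
Constraint values g_i(x) = a_i^T x - b_i:
  g_1((3, -1)) = -3
  g_2((3, -1)) = 0
Stationarity residual: grad f(x) + sum_i lambda_i a_i = (0, 0)
  -> stationarity OK
Primal feasibility (all g_i <= 0): OK
Dual feasibility (all lambda_i >= 0): FAILS
Complementary slackness (lambda_i * g_i(x) = 0 for all i): OK

Verdict: the first failing condition is dual_feasibility -> dual.

dual


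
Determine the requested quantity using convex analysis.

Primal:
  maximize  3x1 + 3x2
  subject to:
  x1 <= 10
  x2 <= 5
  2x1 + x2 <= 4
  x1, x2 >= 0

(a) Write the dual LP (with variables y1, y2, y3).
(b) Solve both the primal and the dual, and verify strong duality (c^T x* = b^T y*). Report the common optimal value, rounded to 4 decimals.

The standard primal-dual pair for 'max c^T x s.t. A x <= b, x >= 0' is:
  Dual:  min b^T y  s.t.  A^T y >= c,  y >= 0.

So the dual LP is:
  minimize  10y1 + 5y2 + 4y3
  subject to:
    y1 + 2y3 >= 3
    y2 + y3 >= 3
    y1, y2, y3 >= 0

Solving the primal: x* = (0, 4).
  primal value c^T x* = 12.
Solving the dual: y* = (0, 0, 3).
  dual value b^T y* = 12.
Strong duality: c^T x* = b^T y*. Confirmed.

12


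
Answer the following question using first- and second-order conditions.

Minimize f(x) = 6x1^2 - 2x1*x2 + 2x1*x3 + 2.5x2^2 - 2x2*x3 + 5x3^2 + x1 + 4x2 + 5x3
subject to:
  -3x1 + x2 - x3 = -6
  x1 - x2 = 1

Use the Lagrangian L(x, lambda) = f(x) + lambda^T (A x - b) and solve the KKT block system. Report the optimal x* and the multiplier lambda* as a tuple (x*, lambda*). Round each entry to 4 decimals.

Form the Lagrangian:
  L(x, lambda) = (1/2) x^T Q x + c^T x + lambda^T (A x - b)
Stationarity (grad_x L = 0): Q x + c + A^T lambda = 0.
Primal feasibility: A x = b.

This gives the KKT block system:
  [ Q   A^T ] [ x     ]   [-c ]
  [ A    0  ] [ lambda ] = [ b ]

Solving the linear system:
  x*      = (2.1132, 1.1132, 0.7736)
  lambda* = (14.7358, 18.5283)
  f(x*)   = 40.1604

x* = (2.1132, 1.1132, 0.7736), lambda* = (14.7358, 18.5283)


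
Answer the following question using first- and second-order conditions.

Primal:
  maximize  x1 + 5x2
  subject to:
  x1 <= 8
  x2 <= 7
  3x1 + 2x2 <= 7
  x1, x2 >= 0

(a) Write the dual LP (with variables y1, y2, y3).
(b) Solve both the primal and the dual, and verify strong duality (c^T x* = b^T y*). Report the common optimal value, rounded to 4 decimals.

The standard primal-dual pair for 'max c^T x s.t. A x <= b, x >= 0' is:
  Dual:  min b^T y  s.t.  A^T y >= c,  y >= 0.

So the dual LP is:
  minimize  8y1 + 7y2 + 7y3
  subject to:
    y1 + 3y3 >= 1
    y2 + 2y3 >= 5
    y1, y2, y3 >= 0

Solving the primal: x* = (0, 3.5).
  primal value c^T x* = 17.5.
Solving the dual: y* = (0, 0, 2.5).
  dual value b^T y* = 17.5.
Strong duality: c^T x* = b^T y*. Confirmed.

17.5


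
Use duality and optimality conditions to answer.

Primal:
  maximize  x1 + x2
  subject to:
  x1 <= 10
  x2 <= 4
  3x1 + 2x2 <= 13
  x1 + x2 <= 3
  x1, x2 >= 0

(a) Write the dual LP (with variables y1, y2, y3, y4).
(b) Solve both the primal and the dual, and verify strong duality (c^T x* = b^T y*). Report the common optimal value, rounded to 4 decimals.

The standard primal-dual pair for 'max c^T x s.t. A x <= b, x >= 0' is:
  Dual:  min b^T y  s.t.  A^T y >= c,  y >= 0.

So the dual LP is:
  minimize  10y1 + 4y2 + 13y3 + 3y4
  subject to:
    y1 + 3y3 + y4 >= 1
    y2 + 2y3 + y4 >= 1
    y1, y2, y3, y4 >= 0

Solving the primal: x* = (3, 0).
  primal value c^T x* = 3.
Solving the dual: y* = (0, 0, 0, 1).
  dual value b^T y* = 3.
Strong duality: c^T x* = b^T y*. Confirmed.

3


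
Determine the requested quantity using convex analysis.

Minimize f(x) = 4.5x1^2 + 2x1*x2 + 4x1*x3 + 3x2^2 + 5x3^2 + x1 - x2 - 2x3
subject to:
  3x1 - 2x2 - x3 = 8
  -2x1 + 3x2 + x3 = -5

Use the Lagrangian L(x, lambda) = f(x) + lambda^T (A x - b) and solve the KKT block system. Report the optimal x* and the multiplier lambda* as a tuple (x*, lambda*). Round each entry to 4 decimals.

Form the Lagrangian:
  L(x, lambda) = (1/2) x^T Q x + c^T x + lambda^T (A x - b)
Stationarity (grad_x L = 0): Q x + c + A^T lambda = 0.
Primal feasibility: A x = b.

This gives the KKT block system:
  [ Q   A^T ] [ x     ]   [-c ]
  [ A    0  ] [ lambda ] = [ b ]

Solving the linear system:
  x*      = (2.5781, 0.4219, -1.1096)
  lambda* = (-15.0399, -12.2558)
  f(x*)   = 31.7076

x* = (2.5781, 0.4219, -1.1096), lambda* = (-15.0399, -12.2558)


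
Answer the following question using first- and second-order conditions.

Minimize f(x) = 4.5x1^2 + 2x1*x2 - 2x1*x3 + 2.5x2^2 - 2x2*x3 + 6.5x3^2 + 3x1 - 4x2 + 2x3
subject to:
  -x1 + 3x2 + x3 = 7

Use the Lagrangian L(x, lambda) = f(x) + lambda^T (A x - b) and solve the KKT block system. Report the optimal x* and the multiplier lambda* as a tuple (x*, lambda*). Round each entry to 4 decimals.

Form the Lagrangian:
  L(x, lambda) = (1/2) x^T Q x + c^T x + lambda^T (A x - b)
Stationarity (grad_x L = 0): Q x + c + A^T lambda = 0.
Primal feasibility: A x = b.

This gives the KKT block system:
  [ Q   A^T ] [ x     ]   [-c ]
  [ A    0  ] [ lambda ] = [ b ]

Solving the linear system:
  x*      = (-0.8972, 1.9955, 0.1164)
  lambda* = (-1.3167)
  f(x*)   = -0.6119

x* = (-0.8972, 1.9955, 0.1164), lambda* = (-1.3167)


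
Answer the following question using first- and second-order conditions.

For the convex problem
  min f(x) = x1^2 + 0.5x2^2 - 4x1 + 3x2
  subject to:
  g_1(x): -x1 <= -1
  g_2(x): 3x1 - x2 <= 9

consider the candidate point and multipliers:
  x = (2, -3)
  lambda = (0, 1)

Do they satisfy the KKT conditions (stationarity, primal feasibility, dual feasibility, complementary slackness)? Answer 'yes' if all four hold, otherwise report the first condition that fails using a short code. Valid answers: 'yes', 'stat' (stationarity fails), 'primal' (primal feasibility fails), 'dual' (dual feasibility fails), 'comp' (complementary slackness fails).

Gradient of f: grad f(x) = Q x + c = (0, 0)
Constraint values g_i(x) = a_i^T x - b_i:
  g_1((2, -3)) = -1
  g_2((2, -3)) = 0
Stationarity residual: grad f(x) + sum_i lambda_i a_i = (3, -1)
  -> stationarity FAILS
Primal feasibility (all g_i <= 0): OK
Dual feasibility (all lambda_i >= 0): OK
Complementary slackness (lambda_i * g_i(x) = 0 for all i): OK

Verdict: the first failing condition is stationarity -> stat.

stat


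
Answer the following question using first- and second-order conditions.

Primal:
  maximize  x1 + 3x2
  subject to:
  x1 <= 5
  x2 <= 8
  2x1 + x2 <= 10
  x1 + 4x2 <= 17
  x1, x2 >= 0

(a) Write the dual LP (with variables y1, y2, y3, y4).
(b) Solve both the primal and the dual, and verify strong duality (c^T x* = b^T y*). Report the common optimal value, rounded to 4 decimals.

The standard primal-dual pair for 'max c^T x s.t. A x <= b, x >= 0' is:
  Dual:  min b^T y  s.t.  A^T y >= c,  y >= 0.

So the dual LP is:
  minimize  5y1 + 8y2 + 10y3 + 17y4
  subject to:
    y1 + 2y3 + y4 >= 1
    y2 + y3 + 4y4 >= 3
    y1, y2, y3, y4 >= 0

Solving the primal: x* = (3.2857, 3.4286).
  primal value c^T x* = 13.5714.
Solving the dual: y* = (0, 0, 0.1429, 0.7143).
  dual value b^T y* = 13.5714.
Strong duality: c^T x* = b^T y*. Confirmed.

13.5714


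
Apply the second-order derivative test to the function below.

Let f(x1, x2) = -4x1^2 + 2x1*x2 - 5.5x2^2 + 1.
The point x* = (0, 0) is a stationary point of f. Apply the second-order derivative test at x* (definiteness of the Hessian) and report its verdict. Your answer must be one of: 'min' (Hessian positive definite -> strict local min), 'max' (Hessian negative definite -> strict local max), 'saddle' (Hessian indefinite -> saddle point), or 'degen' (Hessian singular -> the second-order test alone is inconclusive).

Compute the Hessian H = grad^2 f:
  H = [[-8, 2], [2, -11]]
Verify stationarity: grad f(x*) = H x* + g = (0, 0).
Eigenvalues of H: -12, -7.
Both eigenvalues < 0, so H is negative definite -> x* is a strict local max.

max


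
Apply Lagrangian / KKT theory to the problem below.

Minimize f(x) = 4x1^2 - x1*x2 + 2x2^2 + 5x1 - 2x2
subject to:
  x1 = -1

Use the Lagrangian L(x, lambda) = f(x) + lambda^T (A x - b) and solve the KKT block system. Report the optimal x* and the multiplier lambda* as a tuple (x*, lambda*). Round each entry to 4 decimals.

Form the Lagrangian:
  L(x, lambda) = (1/2) x^T Q x + c^T x + lambda^T (A x - b)
Stationarity (grad_x L = 0): Q x + c + A^T lambda = 0.
Primal feasibility: A x = b.

This gives the KKT block system:
  [ Q   A^T ] [ x     ]   [-c ]
  [ A    0  ] [ lambda ] = [ b ]

Solving the linear system:
  x*      = (-1, 0.25)
  lambda* = (3.25)
  f(x*)   = -1.125

x* = (-1, 0.25), lambda* = (3.25)


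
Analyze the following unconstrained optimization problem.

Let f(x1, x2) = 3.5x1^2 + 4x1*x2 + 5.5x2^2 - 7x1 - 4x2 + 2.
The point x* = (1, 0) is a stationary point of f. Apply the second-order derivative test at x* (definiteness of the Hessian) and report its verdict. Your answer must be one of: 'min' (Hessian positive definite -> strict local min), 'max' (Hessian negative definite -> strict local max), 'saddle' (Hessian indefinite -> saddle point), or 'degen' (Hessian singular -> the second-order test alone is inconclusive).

Compute the Hessian H = grad^2 f:
  H = [[7, 4], [4, 11]]
Verify stationarity: grad f(x*) = H x* + g = (0, 0).
Eigenvalues of H: 4.5279, 13.4721.
Both eigenvalues > 0, so H is positive definite -> x* is a strict local min.

min


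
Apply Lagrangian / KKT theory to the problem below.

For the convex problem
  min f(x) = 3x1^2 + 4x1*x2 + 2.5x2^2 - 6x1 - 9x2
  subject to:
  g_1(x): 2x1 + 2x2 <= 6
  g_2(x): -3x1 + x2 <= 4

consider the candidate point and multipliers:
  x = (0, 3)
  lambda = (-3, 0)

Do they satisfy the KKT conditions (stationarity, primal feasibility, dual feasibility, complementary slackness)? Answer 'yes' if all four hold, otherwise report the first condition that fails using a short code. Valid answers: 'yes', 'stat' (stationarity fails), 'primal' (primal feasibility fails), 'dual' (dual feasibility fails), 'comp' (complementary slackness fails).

Gradient of f: grad f(x) = Q x + c = (6, 6)
Constraint values g_i(x) = a_i^T x - b_i:
  g_1((0, 3)) = 0
  g_2((0, 3)) = -1
Stationarity residual: grad f(x) + sum_i lambda_i a_i = (0, 0)
  -> stationarity OK
Primal feasibility (all g_i <= 0): OK
Dual feasibility (all lambda_i >= 0): FAILS
Complementary slackness (lambda_i * g_i(x) = 0 for all i): OK

Verdict: the first failing condition is dual_feasibility -> dual.

dual


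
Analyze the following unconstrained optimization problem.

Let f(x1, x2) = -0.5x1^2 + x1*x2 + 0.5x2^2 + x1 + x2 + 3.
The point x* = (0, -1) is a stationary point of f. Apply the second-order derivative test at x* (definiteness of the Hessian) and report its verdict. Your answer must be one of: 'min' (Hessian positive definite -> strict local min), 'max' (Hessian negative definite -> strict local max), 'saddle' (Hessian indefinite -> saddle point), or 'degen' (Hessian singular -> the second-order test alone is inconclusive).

Compute the Hessian H = grad^2 f:
  H = [[-1, 1], [1, 1]]
Verify stationarity: grad f(x*) = H x* + g = (0, 0).
Eigenvalues of H: -1.4142, 1.4142.
Eigenvalues have mixed signs, so H is indefinite -> x* is a saddle point.

saddle


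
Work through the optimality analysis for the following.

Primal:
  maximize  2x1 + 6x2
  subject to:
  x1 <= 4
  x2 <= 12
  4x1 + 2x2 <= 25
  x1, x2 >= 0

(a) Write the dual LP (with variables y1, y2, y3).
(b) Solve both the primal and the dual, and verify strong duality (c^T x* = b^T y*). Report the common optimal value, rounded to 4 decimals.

The standard primal-dual pair for 'max c^T x s.t. A x <= b, x >= 0' is:
  Dual:  min b^T y  s.t.  A^T y >= c,  y >= 0.

So the dual LP is:
  minimize  4y1 + 12y2 + 25y3
  subject to:
    y1 + 4y3 >= 2
    y2 + 2y3 >= 6
    y1, y2, y3 >= 0

Solving the primal: x* = (0.25, 12).
  primal value c^T x* = 72.5.
Solving the dual: y* = (0, 5, 0.5).
  dual value b^T y* = 72.5.
Strong duality: c^T x* = b^T y*. Confirmed.

72.5


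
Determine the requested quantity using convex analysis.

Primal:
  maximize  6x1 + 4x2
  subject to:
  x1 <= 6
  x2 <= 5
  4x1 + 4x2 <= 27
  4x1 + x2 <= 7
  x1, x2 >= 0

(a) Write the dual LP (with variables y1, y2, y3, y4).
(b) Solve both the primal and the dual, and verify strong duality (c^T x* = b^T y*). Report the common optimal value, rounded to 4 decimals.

The standard primal-dual pair for 'max c^T x s.t. A x <= b, x >= 0' is:
  Dual:  min b^T y  s.t.  A^T y >= c,  y >= 0.

So the dual LP is:
  minimize  6y1 + 5y2 + 27y3 + 7y4
  subject to:
    y1 + 4y3 + 4y4 >= 6
    y2 + 4y3 + y4 >= 4
    y1, y2, y3, y4 >= 0

Solving the primal: x* = (0.5, 5).
  primal value c^T x* = 23.
Solving the dual: y* = (0, 2.5, 0, 1.5).
  dual value b^T y* = 23.
Strong duality: c^T x* = b^T y*. Confirmed.

23


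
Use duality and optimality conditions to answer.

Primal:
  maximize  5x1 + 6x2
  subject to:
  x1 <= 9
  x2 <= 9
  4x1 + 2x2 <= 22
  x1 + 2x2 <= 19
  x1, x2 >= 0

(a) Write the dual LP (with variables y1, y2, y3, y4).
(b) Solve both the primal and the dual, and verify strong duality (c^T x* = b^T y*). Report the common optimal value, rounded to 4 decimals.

The standard primal-dual pair for 'max c^T x s.t. A x <= b, x >= 0' is:
  Dual:  min b^T y  s.t.  A^T y >= c,  y >= 0.

So the dual LP is:
  minimize  9y1 + 9y2 + 22y3 + 19y4
  subject to:
    y1 + 4y3 + y4 >= 5
    y2 + 2y3 + 2y4 >= 6
    y1, y2, y3, y4 >= 0

Solving the primal: x* = (1, 9).
  primal value c^T x* = 59.
Solving the dual: y* = (0, 3.5, 1.25, 0).
  dual value b^T y* = 59.
Strong duality: c^T x* = b^T y*. Confirmed.

59


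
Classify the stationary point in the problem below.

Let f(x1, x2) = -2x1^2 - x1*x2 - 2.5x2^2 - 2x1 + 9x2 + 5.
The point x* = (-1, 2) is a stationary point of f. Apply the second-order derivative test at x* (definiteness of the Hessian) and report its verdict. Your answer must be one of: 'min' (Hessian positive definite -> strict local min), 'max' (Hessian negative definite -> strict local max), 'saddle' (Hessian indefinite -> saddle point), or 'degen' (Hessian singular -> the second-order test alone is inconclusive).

Compute the Hessian H = grad^2 f:
  H = [[-4, -1], [-1, -5]]
Verify stationarity: grad f(x*) = H x* + g = (0, 0).
Eigenvalues of H: -5.618, -3.382.
Both eigenvalues < 0, so H is negative definite -> x* is a strict local max.

max


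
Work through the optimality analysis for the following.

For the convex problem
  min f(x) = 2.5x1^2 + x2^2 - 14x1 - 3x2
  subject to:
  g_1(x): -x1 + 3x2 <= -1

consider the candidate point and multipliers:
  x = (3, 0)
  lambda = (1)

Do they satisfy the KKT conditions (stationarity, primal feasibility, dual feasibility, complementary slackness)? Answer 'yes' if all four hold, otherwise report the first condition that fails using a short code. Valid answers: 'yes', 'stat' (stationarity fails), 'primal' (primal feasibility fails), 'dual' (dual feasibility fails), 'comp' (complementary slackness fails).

Gradient of f: grad f(x) = Q x + c = (1, -3)
Constraint values g_i(x) = a_i^T x - b_i:
  g_1((3, 0)) = -2
Stationarity residual: grad f(x) + sum_i lambda_i a_i = (0, 0)
  -> stationarity OK
Primal feasibility (all g_i <= 0): OK
Dual feasibility (all lambda_i >= 0): OK
Complementary slackness (lambda_i * g_i(x) = 0 for all i): FAILS

Verdict: the first failing condition is complementary_slackness -> comp.

comp


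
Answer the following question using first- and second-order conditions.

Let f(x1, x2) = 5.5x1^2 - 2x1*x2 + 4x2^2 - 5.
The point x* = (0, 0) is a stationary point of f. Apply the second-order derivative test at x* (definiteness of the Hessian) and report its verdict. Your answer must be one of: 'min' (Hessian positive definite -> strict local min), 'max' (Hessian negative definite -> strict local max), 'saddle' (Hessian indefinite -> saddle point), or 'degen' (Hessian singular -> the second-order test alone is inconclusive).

Compute the Hessian H = grad^2 f:
  H = [[11, -2], [-2, 8]]
Verify stationarity: grad f(x*) = H x* + g = (0, 0).
Eigenvalues of H: 7, 12.
Both eigenvalues > 0, so H is positive definite -> x* is a strict local min.

min


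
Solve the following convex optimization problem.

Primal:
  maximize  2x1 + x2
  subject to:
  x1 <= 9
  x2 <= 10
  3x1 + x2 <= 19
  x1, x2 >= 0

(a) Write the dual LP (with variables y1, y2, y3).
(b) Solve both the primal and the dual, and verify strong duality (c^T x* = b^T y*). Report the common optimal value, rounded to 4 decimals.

The standard primal-dual pair for 'max c^T x s.t. A x <= b, x >= 0' is:
  Dual:  min b^T y  s.t.  A^T y >= c,  y >= 0.

So the dual LP is:
  minimize  9y1 + 10y2 + 19y3
  subject to:
    y1 + 3y3 >= 2
    y2 + y3 >= 1
    y1, y2, y3 >= 0

Solving the primal: x* = (3, 10).
  primal value c^T x* = 16.
Solving the dual: y* = (0, 0.3333, 0.6667).
  dual value b^T y* = 16.
Strong duality: c^T x* = b^T y*. Confirmed.

16


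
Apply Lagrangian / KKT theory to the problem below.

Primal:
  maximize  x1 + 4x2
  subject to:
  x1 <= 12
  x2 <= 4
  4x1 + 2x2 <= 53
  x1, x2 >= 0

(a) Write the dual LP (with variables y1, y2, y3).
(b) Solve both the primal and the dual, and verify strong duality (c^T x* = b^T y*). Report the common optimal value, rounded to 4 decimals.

The standard primal-dual pair for 'max c^T x s.t. A x <= b, x >= 0' is:
  Dual:  min b^T y  s.t.  A^T y >= c,  y >= 0.

So the dual LP is:
  minimize  12y1 + 4y2 + 53y3
  subject to:
    y1 + 4y3 >= 1
    y2 + 2y3 >= 4
    y1, y2, y3 >= 0

Solving the primal: x* = (11.25, 4).
  primal value c^T x* = 27.25.
Solving the dual: y* = (0, 3.5, 0.25).
  dual value b^T y* = 27.25.
Strong duality: c^T x* = b^T y*. Confirmed.

27.25


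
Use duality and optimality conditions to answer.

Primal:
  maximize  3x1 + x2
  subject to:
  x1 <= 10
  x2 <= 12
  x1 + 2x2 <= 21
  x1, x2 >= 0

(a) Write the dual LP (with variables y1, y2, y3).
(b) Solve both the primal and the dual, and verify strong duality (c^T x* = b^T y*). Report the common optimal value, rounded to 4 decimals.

The standard primal-dual pair for 'max c^T x s.t. A x <= b, x >= 0' is:
  Dual:  min b^T y  s.t.  A^T y >= c,  y >= 0.

So the dual LP is:
  minimize  10y1 + 12y2 + 21y3
  subject to:
    y1 + y3 >= 3
    y2 + 2y3 >= 1
    y1, y2, y3 >= 0

Solving the primal: x* = (10, 5.5).
  primal value c^T x* = 35.5.
Solving the dual: y* = (2.5, 0, 0.5).
  dual value b^T y* = 35.5.
Strong duality: c^T x* = b^T y*. Confirmed.

35.5


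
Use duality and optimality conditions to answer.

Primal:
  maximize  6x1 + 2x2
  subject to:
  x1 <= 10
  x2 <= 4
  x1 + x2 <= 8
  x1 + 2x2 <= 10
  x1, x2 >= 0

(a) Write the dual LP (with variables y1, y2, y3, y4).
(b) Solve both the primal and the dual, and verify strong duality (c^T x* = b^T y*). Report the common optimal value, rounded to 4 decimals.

The standard primal-dual pair for 'max c^T x s.t. A x <= b, x >= 0' is:
  Dual:  min b^T y  s.t.  A^T y >= c,  y >= 0.

So the dual LP is:
  minimize  10y1 + 4y2 + 8y3 + 10y4
  subject to:
    y1 + y3 + y4 >= 6
    y2 + y3 + 2y4 >= 2
    y1, y2, y3, y4 >= 0

Solving the primal: x* = (8, 0).
  primal value c^T x* = 48.
Solving the dual: y* = (0, 0, 6, 0).
  dual value b^T y* = 48.
Strong duality: c^T x* = b^T y*. Confirmed.

48


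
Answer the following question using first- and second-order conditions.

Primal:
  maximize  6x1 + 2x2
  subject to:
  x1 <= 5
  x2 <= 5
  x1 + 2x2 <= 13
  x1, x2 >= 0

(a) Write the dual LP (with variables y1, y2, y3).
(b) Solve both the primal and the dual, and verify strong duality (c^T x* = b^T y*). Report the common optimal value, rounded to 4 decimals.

The standard primal-dual pair for 'max c^T x s.t. A x <= b, x >= 0' is:
  Dual:  min b^T y  s.t.  A^T y >= c,  y >= 0.

So the dual LP is:
  minimize  5y1 + 5y2 + 13y3
  subject to:
    y1 + y3 >= 6
    y2 + 2y3 >= 2
    y1, y2, y3 >= 0

Solving the primal: x* = (5, 4).
  primal value c^T x* = 38.
Solving the dual: y* = (5, 0, 1).
  dual value b^T y* = 38.
Strong duality: c^T x* = b^T y*. Confirmed.

38


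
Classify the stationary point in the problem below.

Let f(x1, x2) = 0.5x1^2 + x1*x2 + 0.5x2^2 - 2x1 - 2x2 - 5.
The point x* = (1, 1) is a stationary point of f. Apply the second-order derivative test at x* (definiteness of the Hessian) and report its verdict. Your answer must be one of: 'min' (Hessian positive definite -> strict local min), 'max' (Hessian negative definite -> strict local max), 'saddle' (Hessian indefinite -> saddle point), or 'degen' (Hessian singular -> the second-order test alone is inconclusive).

Compute the Hessian H = grad^2 f:
  H = [[1, 1], [1, 1]]
Verify stationarity: grad f(x*) = H x* + g = (0, 0).
Eigenvalues of H: 0, 2.
H has a zero eigenvalue (singular; positive semidefinite but not definite), so H is neither positive definite, negative definite, nor indefinite. The second-order test alone is inconclusive -> degen.
(Indeed, f is constant along the null direction of H through x*, so x* is not a strict local extremum.)

degen


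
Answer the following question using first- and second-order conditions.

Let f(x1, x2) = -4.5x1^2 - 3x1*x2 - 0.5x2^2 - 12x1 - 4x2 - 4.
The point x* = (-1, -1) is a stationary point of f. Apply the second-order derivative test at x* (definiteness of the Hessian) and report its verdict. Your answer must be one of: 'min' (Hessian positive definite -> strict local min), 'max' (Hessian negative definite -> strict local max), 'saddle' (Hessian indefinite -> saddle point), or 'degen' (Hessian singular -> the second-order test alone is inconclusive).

Compute the Hessian H = grad^2 f:
  H = [[-9, -3], [-3, -1]]
Verify stationarity: grad f(x*) = H x* + g = (0, 0).
Eigenvalues of H: -10, 0.
H has a zero eigenvalue (singular; negative semidefinite but not definite), so H is neither positive definite, negative definite, nor indefinite. The second-order test alone is inconclusive -> degen.
(Indeed, f is constant along the null direction of H through x*, so x* is not a strict local extremum.)

degen


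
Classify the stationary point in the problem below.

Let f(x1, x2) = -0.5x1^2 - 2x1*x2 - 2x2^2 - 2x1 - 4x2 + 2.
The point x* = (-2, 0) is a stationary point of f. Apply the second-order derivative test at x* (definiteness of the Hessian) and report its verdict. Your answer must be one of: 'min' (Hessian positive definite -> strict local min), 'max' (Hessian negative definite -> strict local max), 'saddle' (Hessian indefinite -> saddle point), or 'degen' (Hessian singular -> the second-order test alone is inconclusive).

Compute the Hessian H = grad^2 f:
  H = [[-1, -2], [-2, -4]]
Verify stationarity: grad f(x*) = H x* + g = (0, 0).
Eigenvalues of H: -5, 0.
H has a zero eigenvalue (singular; negative semidefinite but not definite), so H is neither positive definite, negative definite, nor indefinite. The second-order test alone is inconclusive -> degen.
(Indeed, f is constant along the null direction of H through x*, so x* is not a strict local extremum.)

degen


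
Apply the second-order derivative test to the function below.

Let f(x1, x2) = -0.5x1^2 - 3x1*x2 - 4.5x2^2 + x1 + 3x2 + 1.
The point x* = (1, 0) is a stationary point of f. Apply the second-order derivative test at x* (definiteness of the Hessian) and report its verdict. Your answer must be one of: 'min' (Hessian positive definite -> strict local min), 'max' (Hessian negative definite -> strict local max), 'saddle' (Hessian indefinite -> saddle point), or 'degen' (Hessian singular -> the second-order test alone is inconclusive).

Compute the Hessian H = grad^2 f:
  H = [[-1, -3], [-3, -9]]
Verify stationarity: grad f(x*) = H x* + g = (0, 0).
Eigenvalues of H: -10, 0.
H has a zero eigenvalue (singular; negative semidefinite but not definite), so H is neither positive definite, negative definite, nor indefinite. The second-order test alone is inconclusive -> degen.
(Indeed, f is constant along the null direction of H through x*, so x* is not a strict local extremum.)

degen
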